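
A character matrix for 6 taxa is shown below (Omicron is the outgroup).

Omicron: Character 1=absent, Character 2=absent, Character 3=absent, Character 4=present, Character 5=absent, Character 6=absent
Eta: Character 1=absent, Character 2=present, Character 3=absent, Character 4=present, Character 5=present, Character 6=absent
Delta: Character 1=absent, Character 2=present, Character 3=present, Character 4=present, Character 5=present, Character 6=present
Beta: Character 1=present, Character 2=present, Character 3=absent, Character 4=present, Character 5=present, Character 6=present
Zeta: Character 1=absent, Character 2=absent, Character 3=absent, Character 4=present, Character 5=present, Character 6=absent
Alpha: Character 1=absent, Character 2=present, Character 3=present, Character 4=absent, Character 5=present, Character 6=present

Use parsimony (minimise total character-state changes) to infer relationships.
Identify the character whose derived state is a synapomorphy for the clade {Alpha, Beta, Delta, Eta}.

Character 2

Character polarity is set by the outgroup: the derived state is whichever differs from the outgroup's state, so for Character 4 the derived state is 'absent', and for the remaining characters it is 'present'.
Character 1 (derived state 'present') is unique to Beta (autapomorphy; uninformative for grouping).
Only Alpha, Beta, Delta, and Eta show the derived state 'present' for Character 2, supporting them as a clade.
Character 3 (derived state 'present') is shared by Alpha and Delta — a synapomorphy uniting that clade.
Character 4: derived state 'absent' in Alpha only — an autapomorphy, so it tells us nothing about relationships among taxa.
All ingroup taxa share the derived state 'present' for Character 5; it defines the ingroup but does not resolve relationships within it.
Only Alpha, Beta, and Delta show the derived state 'present' for Character 6, supporting them as a clade.
Most parsimonious ingroup topology: ((Eta,((Delta,Alpha),Beta)),Zeta).
The clade {Alpha, Beta, Delta, Eta} is supported by Character 2: its derived state 'present' occurs in exactly those taxa and in no other taxon (including the outgroup).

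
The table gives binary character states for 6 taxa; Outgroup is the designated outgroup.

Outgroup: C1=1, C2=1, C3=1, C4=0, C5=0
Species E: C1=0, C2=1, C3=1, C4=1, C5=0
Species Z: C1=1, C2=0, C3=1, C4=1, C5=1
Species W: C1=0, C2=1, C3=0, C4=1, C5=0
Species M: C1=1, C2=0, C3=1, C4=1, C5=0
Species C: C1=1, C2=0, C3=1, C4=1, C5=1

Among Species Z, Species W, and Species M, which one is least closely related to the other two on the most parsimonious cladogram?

Species W

Character polarity is set by the outgroup: the derived state is whichever differs from the outgroup's state, so for C1, C2, C3 the derived state is '0', and for the remaining characters it is '1'.
C1 (derived state '0') is shared by Species E and Species W — a synapomorphy uniting that clade.
Only Species C, Species M, and Species Z show the derived state '0' for C2, supporting them as a clade.
C3: derived state '0' in Species W only — an autapomorphy, so it tells us nothing about relationships among taxa.
C4 (derived state '1') is shared by all ingroup taxa — unites the whole ingroup.
C5 (derived state '1') is shared by Species C and Species Z — a synapomorphy uniting that clade.
Most parsimonious ingroup topology: ((Species E,Species W),((Species Z,Species C),Species M)).
Species M and Species Z share a more recent common ancestor with each other than either does with Species W, so Species W is the least closely related of the three.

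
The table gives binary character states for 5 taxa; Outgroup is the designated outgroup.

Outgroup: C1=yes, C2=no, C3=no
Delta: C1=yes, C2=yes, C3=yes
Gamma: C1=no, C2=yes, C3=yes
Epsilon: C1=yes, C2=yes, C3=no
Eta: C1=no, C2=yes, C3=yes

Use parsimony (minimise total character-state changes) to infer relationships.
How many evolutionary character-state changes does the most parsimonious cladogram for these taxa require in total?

3

Character polarity is set by the outgroup: the derived state is whichever differs from the outgroup's state, so for C1 the derived state is 'no', and for the remaining characters it is 'yes'.
C1: derived state 'no' in Eta and Gamma only — synapomorphy for {Eta, Gamma}.
C2 (derived state 'yes') is shared by all ingroup taxa — unites the whole ingroup.
C3: derived state 'yes' in Delta, Eta, and Gamma only — synapomorphy for {Delta, Eta, Gamma}.
Most parsimonious ingroup topology: ((Delta,(Gamma,Eta)),Epsilon).
Changes per character on this tree: C1: 1; C2: 1; C3: 1.
Total = 3.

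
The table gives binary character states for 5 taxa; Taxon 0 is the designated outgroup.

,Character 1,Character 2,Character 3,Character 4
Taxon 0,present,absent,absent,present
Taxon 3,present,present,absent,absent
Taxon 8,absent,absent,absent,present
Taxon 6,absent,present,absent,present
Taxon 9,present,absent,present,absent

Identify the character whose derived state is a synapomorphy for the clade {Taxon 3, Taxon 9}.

Character polarity is set by the outgroup: the derived state is whichever differs from the outgroup's state, so for Character 1, Character 4 the derived state is 'absent', and for the remaining characters it is 'present'.
Character 1: derived state 'absent' in Taxon 6 and Taxon 8 only — synapomorphy for {Taxon 6, Taxon 8}.
Character 2 (state 'present') occurs in Taxon 3 and Taxon 6 but conflicts with the nesting implied by the other characters — most parsimoniously interpreted as homoplasy.
Character 3 (derived state 'present') is unique to Taxon 9 (autapomorphy; uninformative for grouping).
Character 4 (derived state 'absent') is shared by Taxon 3 and Taxon 9 — a synapomorphy uniting that clade.
Most parsimonious ingroup topology: ((Taxon 3,Taxon 9),(Taxon 8,Taxon 6)).
The clade {Taxon 3, Taxon 9} is supported by Character 4: its derived state 'absent' occurs in exactly those taxa and in no other taxon (including the outgroup).

Character 4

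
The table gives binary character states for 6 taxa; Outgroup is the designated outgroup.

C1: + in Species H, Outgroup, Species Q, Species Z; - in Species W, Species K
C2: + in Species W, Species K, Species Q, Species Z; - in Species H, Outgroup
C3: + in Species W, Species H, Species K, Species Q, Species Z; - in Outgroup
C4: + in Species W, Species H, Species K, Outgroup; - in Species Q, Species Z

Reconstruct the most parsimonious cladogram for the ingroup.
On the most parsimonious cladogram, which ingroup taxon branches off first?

Character polarity is set by the outgroup: the derived state is whichever differs from the outgroup's state, so for C1, C4 the derived state is '-', and for the remaining characters it is '+'.
Only Species K and Species W show the derived state '-' for C1, supporting them as a clade.
C2: derived state '+' in Species K, Species Q, Species W, and Species Z only — synapomorphy for {Species K, Species Q, Species W, Species Z}.
C3 (derived state '+') is shared by all ingroup taxa — unites the whole ingroup.
Only Species Q and Species Z show the derived state '-' for C4, supporting them as a clade.
Most parsimonious ingroup topology: (Species H,((Species W,Species K),(Species Q,Species Z))).
Species H is sister to the clade containing all other ingroup taxa, so it is the earliest-diverging (most basal) ingroup lineage.

Species H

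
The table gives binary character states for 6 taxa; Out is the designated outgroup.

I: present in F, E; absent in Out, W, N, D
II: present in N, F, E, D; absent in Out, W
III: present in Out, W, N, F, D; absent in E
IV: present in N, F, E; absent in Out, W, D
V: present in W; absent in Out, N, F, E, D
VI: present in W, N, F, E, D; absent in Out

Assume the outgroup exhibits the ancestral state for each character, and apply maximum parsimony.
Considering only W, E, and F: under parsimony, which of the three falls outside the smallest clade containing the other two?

W

Character polarity is set by the outgroup: the derived state is whichever differs from the outgroup's state, so for III the derived state is 'absent', and for the remaining characters it is 'present'.
Only E and F show the derived state 'present' for I, supporting them as a clade.
II: derived state 'present' in D, E, F, and N only — synapomorphy for {D, E, F, N}.
III: derived state 'absent' in E only — an autapomorphy, so it tells us nothing about relationships among taxa.
IV: derived state 'present' in E, F, and N only — synapomorphy for {E, F, N}.
V (derived state 'present') is unique to W (autapomorphy; uninformative for grouping).
VI (derived state 'present') is shared by all ingroup taxa — unites the whole ingroup.
Most parsimonious ingroup topology: (W,((N,(F,E)),D)).
E and F share a more recent common ancestor with each other than either does with W, so W is the least closely related of the three.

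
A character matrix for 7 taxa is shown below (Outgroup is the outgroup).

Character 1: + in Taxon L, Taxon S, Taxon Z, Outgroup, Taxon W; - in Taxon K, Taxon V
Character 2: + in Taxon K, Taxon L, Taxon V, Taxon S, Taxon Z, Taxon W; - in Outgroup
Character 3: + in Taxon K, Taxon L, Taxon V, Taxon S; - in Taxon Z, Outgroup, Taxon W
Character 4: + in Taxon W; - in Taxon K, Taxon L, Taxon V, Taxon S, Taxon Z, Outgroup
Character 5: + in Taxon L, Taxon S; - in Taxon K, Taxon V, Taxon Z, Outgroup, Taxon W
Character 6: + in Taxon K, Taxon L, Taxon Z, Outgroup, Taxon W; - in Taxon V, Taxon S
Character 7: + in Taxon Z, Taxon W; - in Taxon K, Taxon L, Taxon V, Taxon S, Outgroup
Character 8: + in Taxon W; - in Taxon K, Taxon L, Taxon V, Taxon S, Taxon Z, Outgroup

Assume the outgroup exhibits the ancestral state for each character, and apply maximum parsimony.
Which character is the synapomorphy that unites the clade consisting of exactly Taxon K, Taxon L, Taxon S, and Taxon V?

Character 3

Character polarity is set by the outgroup: the derived state is whichever differs from the outgroup's state, so for Character 1, Character 6 the derived state is '-', and for the remaining characters it is '+'.
Character 1: derived state '-' in Taxon K and Taxon V only — synapomorphy for {Taxon K, Taxon V}.
All ingroup taxa share the derived state '+' for Character 2; it defines the ingroup but does not resolve relationships within it.
Only Taxon K, Taxon L, Taxon S, and Taxon V show the derived state '+' for Character 3, supporting them as a clade.
Character 4 (derived state '+') is unique to Taxon W (autapomorphy; uninformative for grouping).
Character 5: derived state '+' in Taxon L and Taxon S only — synapomorphy for {Taxon L, Taxon S}.
Character 6 (state '-') occurs in Taxon S and Taxon V but conflicts with the nesting implied by the other characters — most parsimoniously interpreted as homoplasy.
Character 7: derived state '+' in Taxon W and Taxon Z only — synapomorphy for {Taxon W, Taxon Z}.
Character 8 (derived state '+') is unique to Taxon W (autapomorphy; uninformative for grouping).
Most parsimonious ingroup topology: (((Taxon K,Taxon V),(Taxon S,Taxon L)),(Taxon W,Taxon Z)).
The clade {Taxon K, Taxon L, Taxon S, Taxon V} is supported by Character 3: its derived state '+' occurs in exactly those taxa and in no other taxon (including the outgroup).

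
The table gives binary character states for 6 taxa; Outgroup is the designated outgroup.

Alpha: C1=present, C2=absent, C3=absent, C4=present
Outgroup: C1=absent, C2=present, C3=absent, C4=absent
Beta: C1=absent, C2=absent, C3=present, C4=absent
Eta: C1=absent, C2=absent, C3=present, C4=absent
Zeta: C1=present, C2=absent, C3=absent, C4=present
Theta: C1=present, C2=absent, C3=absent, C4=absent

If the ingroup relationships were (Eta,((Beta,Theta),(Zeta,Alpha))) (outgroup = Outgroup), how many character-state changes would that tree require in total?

Map each character onto (Eta,((Beta,Theta),(Zeta,Alpha))) (rooted by Outgroup) and count the minimum state changes it requires (Fitch parsimony):
C1: 2; C2: 1; C3: 2; C4: 1.
Total tree length = 6.

6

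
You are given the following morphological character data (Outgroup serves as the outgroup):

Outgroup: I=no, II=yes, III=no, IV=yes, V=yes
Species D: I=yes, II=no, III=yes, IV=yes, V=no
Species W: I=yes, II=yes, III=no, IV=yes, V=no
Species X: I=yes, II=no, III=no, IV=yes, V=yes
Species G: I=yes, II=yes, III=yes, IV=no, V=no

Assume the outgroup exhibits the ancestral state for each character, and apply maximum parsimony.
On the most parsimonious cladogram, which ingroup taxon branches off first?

Species X

Character polarity is set by the outgroup: the derived state is whichever differs from the outgroup's state, so for II, IV, V the derived state is 'no', and for the remaining characters it is 'yes'.
I (derived state 'yes') is shared by all ingroup taxa — unites the whole ingroup.
II (state 'no') occurs in Species D and Species X but conflicts with the nesting implied by the other characters — most parsimoniously interpreted as homoplasy.
III (derived state 'yes') is shared by Species D and Species G — a synapomorphy uniting that clade.
IV: derived state 'no' in Species G only — an autapomorphy, so it tells us nothing about relationships among taxa.
V: derived state 'no' in Species D, Species G, and Species W only — synapomorphy for {Species D, Species G, Species W}.
Most parsimonious ingroup topology: (((Species D,Species G),Species W),Species X).
Species X is sister to the clade containing all other ingroup taxa, so it is the earliest-diverging (most basal) ingroup lineage.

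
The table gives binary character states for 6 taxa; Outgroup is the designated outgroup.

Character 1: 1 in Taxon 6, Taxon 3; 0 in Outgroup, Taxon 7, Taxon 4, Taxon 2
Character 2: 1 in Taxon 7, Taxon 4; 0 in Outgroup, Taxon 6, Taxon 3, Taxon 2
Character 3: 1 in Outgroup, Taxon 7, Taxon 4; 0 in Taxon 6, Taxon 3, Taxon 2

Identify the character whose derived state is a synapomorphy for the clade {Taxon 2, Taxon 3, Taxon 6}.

Character polarity is set by the outgroup: the derived state is whichever differs from the outgroup's state, so for Character 3 the derived state is '0', and for the remaining characters it is '1'.
Character 1: derived state '1' in Taxon 3 and Taxon 6 only — synapomorphy for {Taxon 3, Taxon 6}.
Character 2: derived state '1' in Taxon 4 and Taxon 7 only — synapomorphy for {Taxon 4, Taxon 7}.
Character 3: derived state '0' in Taxon 2, Taxon 3, and Taxon 6 only — synapomorphy for {Taxon 2, Taxon 3, Taxon 6}.
Most parsimonious ingroup topology: ((Taxon 7,Taxon 4),((Taxon 6,Taxon 3),Taxon 2)).
The clade {Taxon 2, Taxon 3, Taxon 6} is supported by Character 3: its derived state '0' occurs in exactly those taxa and in no other taxon (including the outgroup).

Character 3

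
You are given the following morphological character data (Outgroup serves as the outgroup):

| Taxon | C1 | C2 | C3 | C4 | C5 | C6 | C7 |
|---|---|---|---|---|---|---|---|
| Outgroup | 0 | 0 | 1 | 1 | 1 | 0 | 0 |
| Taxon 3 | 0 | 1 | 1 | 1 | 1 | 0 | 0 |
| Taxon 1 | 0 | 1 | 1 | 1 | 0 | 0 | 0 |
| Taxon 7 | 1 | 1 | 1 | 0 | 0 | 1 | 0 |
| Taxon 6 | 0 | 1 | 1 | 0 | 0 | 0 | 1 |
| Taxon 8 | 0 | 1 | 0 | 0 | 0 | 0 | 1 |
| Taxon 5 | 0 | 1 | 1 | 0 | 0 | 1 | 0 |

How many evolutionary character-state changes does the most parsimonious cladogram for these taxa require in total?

7

Character polarity is set by the outgroup: the derived state is whichever differs from the outgroup's state, so for C3, C4, C5 the derived state is '0', and for the remaining characters it is '1'.
C1 (derived state '1') is unique to Taxon 7 (autapomorphy; uninformative for grouping).
C2 (derived state '1') is shared by all ingroup taxa — unites the whole ingroup.
C3 (derived state '0') is unique to Taxon 8 (autapomorphy; uninformative for grouping).
Only Taxon 5, Taxon 6, Taxon 7, and Taxon 8 show the derived state '0' for C4, supporting them as a clade.
Only Taxon 1, Taxon 5, Taxon 6, Taxon 7, and Taxon 8 show the derived state '0' for C5, supporting them as a clade.
Only Taxon 5 and Taxon 7 show the derived state '1' for C6, supporting them as a clade.
C7: derived state '1' in Taxon 6 and Taxon 8 only — synapomorphy for {Taxon 6, Taxon 8}.
Most parsimonious ingroup topology: (Taxon 3,(Taxon 1,((Taxon 7,Taxon 5),(Taxon 6,Taxon 8)))).
Changes per character on this tree: C1: 1; C2: 1; C3: 1; C4: 1; C5: 1; C6: 1; C7: 1.
Total = 7.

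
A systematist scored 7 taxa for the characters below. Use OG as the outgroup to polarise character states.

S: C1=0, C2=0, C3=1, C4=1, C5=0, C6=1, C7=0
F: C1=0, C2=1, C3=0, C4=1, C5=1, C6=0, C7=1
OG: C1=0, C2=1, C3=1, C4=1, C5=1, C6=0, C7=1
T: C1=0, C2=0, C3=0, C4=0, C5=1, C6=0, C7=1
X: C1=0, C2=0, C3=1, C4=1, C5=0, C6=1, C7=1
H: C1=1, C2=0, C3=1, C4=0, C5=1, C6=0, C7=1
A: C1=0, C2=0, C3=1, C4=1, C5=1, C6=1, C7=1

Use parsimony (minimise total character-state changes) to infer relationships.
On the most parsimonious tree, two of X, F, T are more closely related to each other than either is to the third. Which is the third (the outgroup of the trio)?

Character polarity is set by the outgroup: the derived state is whichever differs from the outgroup's state, so for C2, C3, C4, C5, C7 the derived state is '0', and for the remaining characters it is '1'.
C1 (derived state '1') is unique to H (autapomorphy; uninformative for grouping).
Only A, H, S, T, and X show the derived state '0' for C2, supporting them as a clade.
C3 groups F and T, which is incompatible with the clades supported by the remaining characters; treating it as convergent (homoplasy) costs fewer steps than any alternative tree.
C4 (derived state '0') is shared by H and T — a synapomorphy uniting that clade.
C5: derived state '0' in S and X only — synapomorphy for {S, X}.
C6: derived state '1' in A, S, and X only — synapomorphy for {A, S, X}.
C7: derived state '0' in S only — an autapomorphy, so it tells us nothing about relationships among taxa.
Most parsimonious ingroup topology: (F,((A,(X,S)),(H,T))).
T and X share a more recent common ancestor with each other than either does with F, so F is the least closely related of the three.

F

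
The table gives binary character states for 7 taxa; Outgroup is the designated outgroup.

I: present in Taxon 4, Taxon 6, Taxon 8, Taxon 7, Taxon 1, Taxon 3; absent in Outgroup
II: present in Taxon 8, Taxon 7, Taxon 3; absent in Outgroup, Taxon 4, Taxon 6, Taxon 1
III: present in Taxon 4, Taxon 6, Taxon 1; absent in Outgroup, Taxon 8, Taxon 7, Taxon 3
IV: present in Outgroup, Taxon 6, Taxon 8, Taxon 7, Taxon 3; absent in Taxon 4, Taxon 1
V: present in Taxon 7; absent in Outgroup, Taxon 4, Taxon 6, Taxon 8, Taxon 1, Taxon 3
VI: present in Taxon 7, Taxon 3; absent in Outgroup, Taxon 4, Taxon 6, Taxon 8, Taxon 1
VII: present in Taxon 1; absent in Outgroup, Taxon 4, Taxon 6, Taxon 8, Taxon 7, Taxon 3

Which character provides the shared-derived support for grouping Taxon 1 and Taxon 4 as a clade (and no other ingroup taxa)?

IV

Character polarity is set by the outgroup: the derived state is whichever differs from the outgroup's state, so for IV the derived state is 'absent', and for the remaining characters it is 'present'.
I (derived state 'present') is shared by all ingroup taxa — unites the whole ingroup.
II (derived state 'present') is shared by Taxon 3, Taxon 7, and Taxon 8 — a synapomorphy uniting that clade.
III (derived state 'present') is shared by Taxon 1, Taxon 4, and Taxon 6 — a synapomorphy uniting that clade.
IV (derived state 'absent') is shared by Taxon 1 and Taxon 4 — a synapomorphy uniting that clade.
V (derived state 'present') is unique to Taxon 7 (autapomorphy; uninformative for grouping).
VI: derived state 'present' in Taxon 3 and Taxon 7 only — synapomorphy for {Taxon 3, Taxon 7}.
VII: derived state 'present' in Taxon 1 only — an autapomorphy, so it tells us nothing about relationships among taxa.
Most parsimonious ingroup topology: (((Taxon 4,Taxon 1),Taxon 6),(Taxon 8,(Taxon 7,Taxon 3))).
The clade {Taxon 1, Taxon 4} is supported by IV: its derived state 'absent' occurs in exactly those taxa and in no other taxon (including the outgroup).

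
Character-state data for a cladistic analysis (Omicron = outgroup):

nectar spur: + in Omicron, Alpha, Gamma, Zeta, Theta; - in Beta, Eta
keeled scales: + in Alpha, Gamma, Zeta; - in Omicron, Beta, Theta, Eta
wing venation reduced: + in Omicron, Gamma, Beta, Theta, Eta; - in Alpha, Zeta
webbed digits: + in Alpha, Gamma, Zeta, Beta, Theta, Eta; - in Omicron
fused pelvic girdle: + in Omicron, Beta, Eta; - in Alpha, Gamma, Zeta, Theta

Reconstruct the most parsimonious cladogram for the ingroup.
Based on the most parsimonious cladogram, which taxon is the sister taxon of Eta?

Beta

Character polarity is set by the outgroup: the derived state is whichever differs from the outgroup's state, so for nectar spur, wing venation reduced, fused pelvic girdle the derived state is '-', and for the remaining characters it is '+'.
Only Beta and Eta show the derived state '-' for nectar spur, supporting them as a clade.
Only Alpha, Gamma, and Zeta show the derived state '+' for keeled scales, supporting them as a clade.
wing venation reduced (derived state '-') is shared by Alpha and Zeta — a synapomorphy uniting that clade.
All ingroup taxa share the derived state '+' for webbed digits; it defines the ingroup but does not resolve relationships within it.
Only Alpha, Gamma, Theta, and Zeta show the derived state '-' for fused pelvic girdle, supporting them as a clade.
Most parsimonious ingroup topology: ((((Alpha,Zeta),Gamma),Theta),(Beta,Eta)).
Eta and Beta form a cherry on this tree, so they are sister taxa.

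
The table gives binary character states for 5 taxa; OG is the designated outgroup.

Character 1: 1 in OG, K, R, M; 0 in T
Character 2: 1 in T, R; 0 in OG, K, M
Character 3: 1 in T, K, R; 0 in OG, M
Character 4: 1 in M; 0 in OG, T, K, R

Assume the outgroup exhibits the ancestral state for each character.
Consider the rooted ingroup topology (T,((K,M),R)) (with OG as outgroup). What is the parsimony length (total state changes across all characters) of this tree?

Map each character onto (T,((K,M),R)) (rooted by OG) and count the minimum state changes it requires (Fitch parsimony):
Character 1: 1; Character 2: 2; Character 3: 2; Character 4: 1.
Total tree length = 6.

6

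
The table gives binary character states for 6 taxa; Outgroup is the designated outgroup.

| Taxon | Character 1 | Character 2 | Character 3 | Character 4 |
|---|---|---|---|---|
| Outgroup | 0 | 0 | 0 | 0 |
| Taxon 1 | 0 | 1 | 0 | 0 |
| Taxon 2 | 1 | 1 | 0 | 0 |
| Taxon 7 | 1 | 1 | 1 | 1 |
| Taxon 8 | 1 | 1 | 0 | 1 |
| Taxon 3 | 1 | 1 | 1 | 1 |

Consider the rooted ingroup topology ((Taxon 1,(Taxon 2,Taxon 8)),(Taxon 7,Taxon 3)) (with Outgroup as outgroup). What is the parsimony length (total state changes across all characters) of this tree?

6

Map each character onto ((Taxon 1,(Taxon 2,Taxon 8)),(Taxon 7,Taxon 3)) (rooted by Outgroup) and count the minimum state changes it requires (Fitch parsimony):
Character 1: 2; Character 2: 1; Character 3: 1; Character 4: 2.
Total tree length = 6.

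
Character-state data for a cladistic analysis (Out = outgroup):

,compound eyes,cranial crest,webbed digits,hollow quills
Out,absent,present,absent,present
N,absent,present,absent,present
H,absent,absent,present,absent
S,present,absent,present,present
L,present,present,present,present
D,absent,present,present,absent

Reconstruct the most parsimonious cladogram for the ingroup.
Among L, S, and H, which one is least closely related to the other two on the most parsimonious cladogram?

H

Character polarity is set by the outgroup: the derived state is whichever differs from the outgroup's state, so for cranial crest, hollow quills the derived state is 'absent', and for the remaining characters it is 'present'.
Only L and S show the derived state 'present' for compound eyes, supporting them as a clade.
cranial crest groups H and S, which is incompatible with the clades supported by the remaining characters; treating it as convergent (homoplasy) costs fewer steps than any alternative tree.
Only D, H, L, and S show the derived state 'present' for webbed digits, supporting them as a clade.
hollow quills: derived state 'absent' in D and H only — synapomorphy for {D, H}.
Most parsimonious ingroup topology: (N,((H,D),(S,L))).
L and S share a more recent common ancestor with each other than either does with H, so H is the least closely related of the three.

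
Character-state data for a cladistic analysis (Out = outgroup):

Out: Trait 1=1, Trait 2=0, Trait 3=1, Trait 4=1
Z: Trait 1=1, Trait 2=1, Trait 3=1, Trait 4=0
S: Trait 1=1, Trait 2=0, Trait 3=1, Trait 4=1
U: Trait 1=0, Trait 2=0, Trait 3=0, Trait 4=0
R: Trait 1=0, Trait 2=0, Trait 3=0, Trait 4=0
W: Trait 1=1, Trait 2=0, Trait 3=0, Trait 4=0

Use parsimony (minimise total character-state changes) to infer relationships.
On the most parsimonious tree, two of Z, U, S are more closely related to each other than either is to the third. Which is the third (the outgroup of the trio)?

S

Character polarity is set by the outgroup: the derived state is whichever differs from the outgroup's state, so for Trait 1, Trait 3, Trait 4 the derived state is '0', and for the remaining characters it is '1'.
Trait 1: derived state '0' in R and U only — synapomorphy for {R, U}.
Trait 2: derived state '1' in Z only — an autapomorphy, so it tells us nothing about relationships among taxa.
Only R, U, and W show the derived state '0' for Trait 3, supporting them as a clade.
Trait 4: derived state '0' in R, U, W, and Z only — synapomorphy for {R, U, W, Z}.
Most parsimonious ingroup topology: ((Z,((U,R),W)),S).
Z and U share a more recent common ancestor with each other than either does with S, so S is the least closely related of the three.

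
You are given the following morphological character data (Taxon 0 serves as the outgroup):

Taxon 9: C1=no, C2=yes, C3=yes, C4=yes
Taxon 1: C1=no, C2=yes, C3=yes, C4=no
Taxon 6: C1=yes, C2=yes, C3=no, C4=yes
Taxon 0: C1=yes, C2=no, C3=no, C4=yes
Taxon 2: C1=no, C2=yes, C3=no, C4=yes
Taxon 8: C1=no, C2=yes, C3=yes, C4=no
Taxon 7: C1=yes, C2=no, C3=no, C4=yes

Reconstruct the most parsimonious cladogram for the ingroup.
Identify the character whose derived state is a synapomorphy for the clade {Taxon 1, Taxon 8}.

Character polarity is set by the outgroup: the derived state is whichever differs from the outgroup's state, so for C1, C4 the derived state is 'no', and for the remaining characters it is 'yes'.
C1 (derived state 'no') is shared by Taxon 1, Taxon 2, Taxon 8, and Taxon 9 — a synapomorphy uniting that clade.
C2 (derived state 'yes') is shared by Taxon 1, Taxon 2, Taxon 6, Taxon 8, and Taxon 9 — a synapomorphy uniting that clade.
C3 (derived state 'yes') is shared by Taxon 1, Taxon 8, and Taxon 9 — a synapomorphy uniting that clade.
C4: derived state 'no' in Taxon 1 and Taxon 8 only — synapomorphy for {Taxon 1, Taxon 8}.
Most parsimonious ingroup topology: (Taxon 7,((Taxon 2,((Taxon 1,Taxon 8),Taxon 9)),Taxon 6)).
The clade {Taxon 1, Taxon 8} is supported by C4: its derived state 'no' occurs in exactly those taxa and in no other taxon (including the outgroup).

C4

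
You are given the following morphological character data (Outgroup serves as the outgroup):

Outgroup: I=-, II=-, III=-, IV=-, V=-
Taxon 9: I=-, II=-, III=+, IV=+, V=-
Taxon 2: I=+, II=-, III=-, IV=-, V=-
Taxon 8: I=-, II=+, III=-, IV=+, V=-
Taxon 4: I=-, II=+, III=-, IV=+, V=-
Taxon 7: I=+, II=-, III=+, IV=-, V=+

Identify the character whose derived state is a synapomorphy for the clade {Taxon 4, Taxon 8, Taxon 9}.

The outgroup has state '-' for every character, so '+' is the derived state throughout.
I: derived state '+' in Taxon 2 and Taxon 7 only — synapomorphy for {Taxon 2, Taxon 7}.
II (derived state '+') is shared by Taxon 4 and Taxon 8 — a synapomorphy uniting that clade.
III (state '+') occurs in Taxon 7 and Taxon 9 but conflicts with the nesting implied by the other characters — most parsimoniously interpreted as homoplasy.
Only Taxon 4, Taxon 8, and Taxon 9 show the derived state '+' for IV, supporting them as a clade.
V: derived state '+' in Taxon 7 only — an autapomorphy, so it tells us nothing about relationships among taxa.
Most parsimonious ingroup topology: ((Taxon 9,(Taxon 8,Taxon 4)),(Taxon 2,Taxon 7)).
The clade {Taxon 4, Taxon 8, Taxon 9} is supported by IV: its derived state '+' occurs in exactly those taxa and in no other taxon (including the outgroup).

IV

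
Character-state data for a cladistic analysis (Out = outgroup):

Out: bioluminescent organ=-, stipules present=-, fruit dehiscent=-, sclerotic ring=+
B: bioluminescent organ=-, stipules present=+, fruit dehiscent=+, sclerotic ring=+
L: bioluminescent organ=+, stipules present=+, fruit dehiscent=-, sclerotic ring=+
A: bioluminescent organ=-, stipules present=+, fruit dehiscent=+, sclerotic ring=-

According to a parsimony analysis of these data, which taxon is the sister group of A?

Character polarity is set by the outgroup: the derived state is whichever differs from the outgroup's state, so for sclerotic ring the derived state is '-', and for the remaining characters it is '+'.
bioluminescent organ (derived state '+') is unique to L (autapomorphy; uninformative for grouping).
All ingroup taxa share the derived state '+' for stipules present; it defines the ingroup but does not resolve relationships within it.
fruit dehiscent (derived state '+') is shared by A and B — a synapomorphy uniting that clade.
sclerotic ring: derived state '-' in A only — an autapomorphy, so it tells us nothing about relationships among taxa.
Most parsimonious ingroup topology: ((B,A),L).
A and B form a cherry on this tree, so they are sister taxa.

B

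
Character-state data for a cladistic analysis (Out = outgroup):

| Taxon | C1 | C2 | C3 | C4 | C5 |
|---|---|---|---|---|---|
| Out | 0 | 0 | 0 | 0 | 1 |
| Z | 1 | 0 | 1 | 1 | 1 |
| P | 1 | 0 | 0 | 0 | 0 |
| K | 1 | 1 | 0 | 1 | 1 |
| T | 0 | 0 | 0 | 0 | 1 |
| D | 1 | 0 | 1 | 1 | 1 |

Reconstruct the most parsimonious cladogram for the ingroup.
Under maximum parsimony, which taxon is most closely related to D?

Z

Character polarity is set by the outgroup: the derived state is whichever differs from the outgroup's state, so for C5 the derived state is '0', and for the remaining characters it is '1'.
C1: derived state '1' in D, K, P, and Z only — synapomorphy for {D, K, P, Z}.
C2 (derived state '1') is unique to K (autapomorphy; uninformative for grouping).
Only D and Z show the derived state '1' for C3, supporting them as a clade.
Only D, K, and Z show the derived state '1' for C4, supporting them as a clade.
C5: derived state '0' in P only — an autapomorphy, so it tells us nothing about relationships among taxa.
Most parsimonious ingroup topology: ((((Z,D),K),P),T).
D and Z form a cherry on this tree, so they are sister taxa.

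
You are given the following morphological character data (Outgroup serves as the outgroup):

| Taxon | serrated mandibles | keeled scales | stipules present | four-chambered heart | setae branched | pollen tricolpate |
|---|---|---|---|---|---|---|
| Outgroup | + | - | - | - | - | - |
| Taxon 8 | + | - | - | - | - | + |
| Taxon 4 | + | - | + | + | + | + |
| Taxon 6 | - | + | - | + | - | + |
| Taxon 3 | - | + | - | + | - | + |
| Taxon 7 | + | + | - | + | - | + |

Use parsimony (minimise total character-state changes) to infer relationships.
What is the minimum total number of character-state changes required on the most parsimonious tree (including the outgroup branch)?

Character polarity is set by the outgroup: the derived state is whichever differs from the outgroup's state, so for serrated mandibles the derived state is '-', and for the remaining characters it is '+'.
serrated mandibles: derived state '-' in Taxon 3 and Taxon 6 only — synapomorphy for {Taxon 3, Taxon 6}.
Only Taxon 3, Taxon 6, and Taxon 7 show the derived state '+' for keeled scales, supporting them as a clade.
stipules present (derived state '+') is unique to Taxon 4 (autapomorphy; uninformative for grouping).
four-chambered heart: derived state '+' in Taxon 3, Taxon 4, Taxon 6, and Taxon 7 only — synapomorphy for {Taxon 3, Taxon 4, Taxon 6, Taxon 7}.
setae branched (derived state '+') is unique to Taxon 4 (autapomorphy; uninformative for grouping).
All ingroup taxa share the derived state '+' for pollen tricolpate; it defines the ingroup but does not resolve relationships within it.
Most parsimonious ingroup topology: (Taxon 8,(Taxon 4,((Taxon 6,Taxon 3),Taxon 7))).
Changes per character on this tree: serrated mandibles: 1; keeled scales: 1; stipules present: 1; four-chambered heart: 1; setae branched: 1; pollen tricolpate: 1.
Total = 6.

6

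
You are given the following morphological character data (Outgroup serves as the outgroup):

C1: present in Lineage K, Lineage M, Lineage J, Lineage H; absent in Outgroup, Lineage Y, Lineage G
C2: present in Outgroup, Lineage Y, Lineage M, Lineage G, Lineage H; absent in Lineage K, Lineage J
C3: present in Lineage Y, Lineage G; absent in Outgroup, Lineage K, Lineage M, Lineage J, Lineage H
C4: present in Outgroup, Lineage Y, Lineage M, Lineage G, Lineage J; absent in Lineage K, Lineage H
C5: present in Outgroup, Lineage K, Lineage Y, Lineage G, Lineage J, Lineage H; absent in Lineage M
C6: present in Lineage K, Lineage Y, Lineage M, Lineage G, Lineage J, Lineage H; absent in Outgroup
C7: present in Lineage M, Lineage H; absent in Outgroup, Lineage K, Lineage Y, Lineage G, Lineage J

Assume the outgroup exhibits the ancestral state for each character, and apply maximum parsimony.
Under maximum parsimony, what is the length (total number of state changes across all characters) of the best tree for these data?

8

Character polarity is set by the outgroup: the derived state is whichever differs from the outgroup's state, so for C2, C4, C5 the derived state is 'absent', and for the remaining characters it is 'present'.
C1: derived state 'present' in Lineage H, Lineage J, Lineage K, and Lineage M only — synapomorphy for {Lineage H, Lineage J, Lineage K, Lineage M}.
C2 (derived state 'absent') is shared by Lineage J and Lineage K — a synapomorphy uniting that clade.
Only Lineage G and Lineage Y show the derived state 'present' for C3, supporting them as a clade.
C4 groups Lineage H and Lineage K, which is incompatible with the clades supported by the remaining characters; treating it as convergent (homoplasy) costs fewer steps than any alternative tree.
C5: derived state 'absent' in Lineage M only — an autapomorphy, so it tells us nothing about relationships among taxa.
All ingroup taxa share the derived state 'present' for C6; it defines the ingroup but does not resolve relationships within it.
C7 (derived state 'present') is shared by Lineage H and Lineage M — a synapomorphy uniting that clade.
Most parsimonious ingroup topology: (((Lineage K,Lineage J),(Lineage M,Lineage H)),(Lineage Y,Lineage G)).
Changes per character on this tree: C1: 1; C2: 1; C3: 1; C4: 2; C5: 1; C6: 1; C7: 1.
Total = 8.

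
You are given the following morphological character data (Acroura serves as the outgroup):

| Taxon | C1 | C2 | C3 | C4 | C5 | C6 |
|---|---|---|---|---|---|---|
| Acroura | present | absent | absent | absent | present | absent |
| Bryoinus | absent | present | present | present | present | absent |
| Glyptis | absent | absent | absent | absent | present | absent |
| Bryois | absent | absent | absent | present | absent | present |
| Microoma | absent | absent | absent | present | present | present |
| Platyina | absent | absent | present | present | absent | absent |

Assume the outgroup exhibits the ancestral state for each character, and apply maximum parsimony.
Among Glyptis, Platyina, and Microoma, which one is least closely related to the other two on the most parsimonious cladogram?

Glyptis

Character polarity is set by the outgroup: the derived state is whichever differs from the outgroup's state, so for C1, C5 the derived state is 'absent', and for the remaining characters it is 'present'.
C1 (derived state 'absent') is shared by all ingroup taxa — unites the whole ingroup.
C2: derived state 'present' in Bryoinus only — an autapomorphy, so it tells us nothing about relationships among taxa.
Only Bryoinus and Platyina show the derived state 'present' for C3, supporting them as a clade.
C4 (derived state 'present') is shared by Bryoinus, Bryois, Microoma, and Platyina — a synapomorphy uniting that clade.
C5 (state 'absent') occurs in Bryois and Platyina but conflicts with the nesting implied by the other characters — most parsimoniously interpreted as homoplasy.
Only Bryois and Microoma show the derived state 'present' for C6, supporting them as a clade.
Most parsimonious ingroup topology: (((Bryoinus,Platyina),(Bryois,Microoma)),Glyptis).
Microoma and Platyina share a more recent common ancestor with each other than either does with Glyptis, so Glyptis is the least closely related of the three.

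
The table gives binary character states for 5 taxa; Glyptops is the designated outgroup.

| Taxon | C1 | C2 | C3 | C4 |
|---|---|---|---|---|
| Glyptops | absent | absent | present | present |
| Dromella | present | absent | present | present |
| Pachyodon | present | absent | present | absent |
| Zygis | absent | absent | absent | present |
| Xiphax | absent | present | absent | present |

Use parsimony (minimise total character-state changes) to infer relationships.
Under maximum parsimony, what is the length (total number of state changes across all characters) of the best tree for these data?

4

Character polarity is set by the outgroup: the derived state is whichever differs from the outgroup's state, so for C3, C4 the derived state is 'absent', and for the remaining characters it is 'present'.
Only Dromella and Pachyodon show the derived state 'present' for C1, supporting them as a clade.
C2 (derived state 'present') is unique to Xiphax (autapomorphy; uninformative for grouping).
C3: derived state 'absent' in Xiphax and Zygis only — synapomorphy for {Xiphax, Zygis}.
C4 (derived state 'absent') is unique to Pachyodon (autapomorphy; uninformative for grouping).
Most parsimonious ingroup topology: ((Dromella,Pachyodon),(Zygis,Xiphax)).
Changes per character on this tree: C1: 1; C2: 1; C3: 1; C4: 1.
Total = 4.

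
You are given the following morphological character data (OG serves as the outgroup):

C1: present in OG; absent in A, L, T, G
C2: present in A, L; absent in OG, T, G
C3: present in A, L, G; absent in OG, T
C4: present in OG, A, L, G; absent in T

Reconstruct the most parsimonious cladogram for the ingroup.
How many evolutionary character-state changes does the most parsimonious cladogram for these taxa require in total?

4

Character polarity is set by the outgroup: the derived state is whichever differs from the outgroup's state, so for C1, C4 the derived state is 'absent', and for the remaining characters it is 'present'.
C1 (derived state 'absent') is shared by all ingroup taxa — unites the whole ingroup.
Only A and L show the derived state 'present' for C2, supporting them as a clade.
C3 (derived state 'present') is shared by A, G, and L — a synapomorphy uniting that clade.
C4: derived state 'absent' in T only — an autapomorphy, so it tells us nothing about relationships among taxa.
Most parsimonious ingroup topology: (((A,L),G),T).
Changes per character on this tree: C1: 1; C2: 1; C3: 1; C4: 1.
Total = 4.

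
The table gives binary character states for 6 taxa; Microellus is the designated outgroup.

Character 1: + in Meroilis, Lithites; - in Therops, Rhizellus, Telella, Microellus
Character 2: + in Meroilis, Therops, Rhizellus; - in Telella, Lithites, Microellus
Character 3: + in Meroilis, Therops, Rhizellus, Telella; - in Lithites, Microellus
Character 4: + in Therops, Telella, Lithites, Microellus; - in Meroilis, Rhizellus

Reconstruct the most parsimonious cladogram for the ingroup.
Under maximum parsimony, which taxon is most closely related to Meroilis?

Rhizellus

Character polarity is set by the outgroup: the derived state is whichever differs from the outgroup's state, so for Character 4 the derived state is '-', and for the remaining characters it is '+'.
Character 1 (state '+') occurs in Lithites and Meroilis but conflicts with the nesting implied by the other characters — most parsimoniously interpreted as homoplasy.
Only Meroilis, Rhizellus, and Therops show the derived state '+' for Character 2, supporting them as a clade.
Character 3 (derived state '+') is shared by Meroilis, Rhizellus, Telella, and Therops — a synapomorphy uniting that clade.
Character 4 (derived state '-') is shared by Meroilis and Rhizellus — a synapomorphy uniting that clade.
Most parsimonious ingroup topology: (Lithites,((Therops,(Rhizellus,Meroilis)),Telella)).
Meroilis and Rhizellus form a cherry on this tree, so they are sister taxa.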